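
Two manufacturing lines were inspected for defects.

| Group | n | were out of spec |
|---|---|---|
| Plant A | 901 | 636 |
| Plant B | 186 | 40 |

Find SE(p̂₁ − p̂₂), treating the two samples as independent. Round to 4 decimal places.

0.0337

Sample proportions: 636/901 = 0.7059, 40/186 = 0.2151.
Each SE is √(p̂(1−p̂)/n): √(0.7059·0.2941/901) = 0.01518 and √(0.2151·0.7849/186) = 0.03013.
SE(p̂₁ − p̂₂) = √(SE₁² + SE₂²) = √(0.0002304324 + 0.0009078169) = 0.03374, since the two samples are independent.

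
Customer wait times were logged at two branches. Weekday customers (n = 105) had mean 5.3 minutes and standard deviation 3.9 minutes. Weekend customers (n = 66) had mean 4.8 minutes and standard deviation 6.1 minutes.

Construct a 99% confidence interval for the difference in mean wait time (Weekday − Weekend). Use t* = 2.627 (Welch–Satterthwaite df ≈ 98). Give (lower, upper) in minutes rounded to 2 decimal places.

(-1.71, 2.71)

Per-group SEs: s₁/√n₁ = 3.9/√105 = 0.3806, s₂/√n₂ = 6.1/√66 = 0.7509.
Unpooled SE of the difference: √(0.14485636 + 0.56385081) = 0.8418.
Margin of error = t* · SE = 2.627 × 0.8418 = 2.2114.
x̄₁ − x̄₂ = 5.3 − 4.8 = 0.5000.
CI: 0.5000 ± 2.2114 = (-1.71, 2.71).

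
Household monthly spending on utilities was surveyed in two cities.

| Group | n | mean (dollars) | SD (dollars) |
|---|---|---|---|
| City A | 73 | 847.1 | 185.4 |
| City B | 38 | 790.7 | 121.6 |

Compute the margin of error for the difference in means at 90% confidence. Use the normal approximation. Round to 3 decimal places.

SE₁ = s₁/√n₁ = 185.4/√73 = 21.6994; SE₂ = 121.6/√38 = 19.7261.
Independent samples, unequal variances: SE_diff = √(SE₁² + SE₂²) = √(470.86396036 + 389.11902121) = 29.3255.
z* = 1.645, so margin of error = 1.645 × 29.3255 = 48.2404.

48.240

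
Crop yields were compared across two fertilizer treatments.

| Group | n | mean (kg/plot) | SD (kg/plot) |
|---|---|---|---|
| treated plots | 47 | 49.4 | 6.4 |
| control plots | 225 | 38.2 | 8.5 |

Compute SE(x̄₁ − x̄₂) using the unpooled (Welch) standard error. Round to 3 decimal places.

1.092

SE₁ = s₁/√n₁ = 6.4/√47 = 0.9335; SE₂ = 8.5/√225 = 0.5667.
Independent samples, unequal variances: SE_diff = √(SE₁² + SE₂²) = √(0.87142225 + 0.32114889) = 1.0920.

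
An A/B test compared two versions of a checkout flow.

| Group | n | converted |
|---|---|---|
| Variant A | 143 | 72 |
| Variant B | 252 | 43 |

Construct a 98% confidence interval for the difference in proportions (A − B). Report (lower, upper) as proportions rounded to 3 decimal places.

(0.221, 0.445)

Sample proportions: 72/143 = 0.5035, 43/252 = 0.1706.
Each SE is √(p̂(1−p̂)/n): √(0.5035·0.4965/143) = 0.04181 and √(0.1706·0.8294/252) = 0.02370.
SE(p̂₁ − p̂₂) = √(SE₁² + SE₂²) = √(0.0017480761 + 0.00056169) = 0.04806, since the two samples are independent.
At 98% confidence z* = 2.326; margin = 2.326 × 0.04806 = 0.11179.
The difference is 0.5035 − 0.1706 = 0.3329, so the interval is 0.3329 ± 0.11179 = (0.221, 0.445).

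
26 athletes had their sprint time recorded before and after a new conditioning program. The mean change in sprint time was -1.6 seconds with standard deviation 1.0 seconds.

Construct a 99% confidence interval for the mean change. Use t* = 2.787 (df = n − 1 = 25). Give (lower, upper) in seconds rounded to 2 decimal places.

This is a matched-pairs design, so SE = s_d/√n = 1.0/√26 = 0.1961.
Margin = 2.787 × 0.1961 = 0.5465; the interval is -1.6 ± 0.5465 = (-2.15, -1.05).

(-2.15, -1.05)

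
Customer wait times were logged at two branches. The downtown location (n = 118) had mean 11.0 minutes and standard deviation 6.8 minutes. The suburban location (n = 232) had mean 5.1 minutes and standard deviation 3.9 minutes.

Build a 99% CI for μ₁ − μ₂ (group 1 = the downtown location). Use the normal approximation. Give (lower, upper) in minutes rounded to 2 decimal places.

Standard errors of each mean: 6.8/√118 = 0.6260 and 3.9/√232 = 0.2560.
SE(x̄₁ − x̄₂) = √(0.6260² + 0.2560²) = 0.6763 for independent samples with unequal variances.
With z* = 2.576, the margin is 2.576 × 0.6763 = 1.7421.
x̄₁ − x̄₂ = 11.0 − 5.1 = 5.9000; the interval is 5.9000 ± 1.7421 = (4.16, 7.64).

(4.16, 7.64)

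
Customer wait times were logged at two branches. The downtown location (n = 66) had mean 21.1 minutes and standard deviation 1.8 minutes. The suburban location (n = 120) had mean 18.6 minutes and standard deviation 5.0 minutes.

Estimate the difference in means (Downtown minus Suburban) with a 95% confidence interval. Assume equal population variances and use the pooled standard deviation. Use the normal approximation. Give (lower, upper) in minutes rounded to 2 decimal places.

s_p = √[((n₁−1)s₁² + (n₂−1)s₂²)/(n₁+n₂−2)] = √[(65·1.8² + 119·5.0²)/184] = 4.1609.
SE = 4.1609·√(1/66 + 1/120) = 0.6376.
With z* = 1.960, margin = 1.960 × 0.6376 = 1.2497.
x̄₁ − x̄₂ = 21.1 − 18.6 = 2.5000; interval 2.5000 ± 1.2497 = (1.25, 3.75).

(1.25, 3.75)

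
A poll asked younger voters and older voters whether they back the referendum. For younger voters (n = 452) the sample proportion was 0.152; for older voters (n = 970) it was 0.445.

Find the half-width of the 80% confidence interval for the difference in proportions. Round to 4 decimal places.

0.0298

Each SE is √(p̂(1−p̂)/n): √(0.1520·0.8480/452) = 0.01689 and √(0.4450·0.5550/970) = 0.01596.
SE(p̂₁ − p̂₂) = √(SE₁² + SE₂²) = √(0.0002852721 + 0.0002547216) = 0.02324, since the two samples are independent.
At 80% confidence z* = 1.282; margin = 1.282 × 0.02324 = 0.02979.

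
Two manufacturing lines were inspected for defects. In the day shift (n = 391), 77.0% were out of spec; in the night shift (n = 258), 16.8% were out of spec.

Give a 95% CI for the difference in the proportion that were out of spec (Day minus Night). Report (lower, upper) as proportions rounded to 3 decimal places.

The two standard errors are √(0.7700×0.2300/391) = 0.02128 and √(0.1680×0.8320/258) = 0.02328.
Because the samples are independent, SE_diff = √(0.02128² + 0.02328²) = 0.03154.
Using z* = 1.960 for 95%, ME = 1.960 × 0.03154 = 0.06182.
p̂₁ − p̂₂ = 0.6020; interval 0.6020 ± 0.06182 gives (0.540, 0.664).

(0.540, 0.664)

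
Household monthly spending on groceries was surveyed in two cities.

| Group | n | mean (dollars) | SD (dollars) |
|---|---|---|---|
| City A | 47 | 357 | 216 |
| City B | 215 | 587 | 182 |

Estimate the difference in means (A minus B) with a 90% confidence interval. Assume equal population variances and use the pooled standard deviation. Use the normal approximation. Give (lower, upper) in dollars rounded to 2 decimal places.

s_p = √[((n₁−1)s₁² + (n₂−1)s₂²)/(n₁+n₂−2)] = √[(46·216² + 214·182²)/260] = 188.4625.
SE = 188.4625·√(1/47 + 1/215) = 30.3464.
With z* = 1.645, margin = 1.645 × 30.3464 = 49.9198.
x̄₁ − x̄₂ = 357 − 587 = -230.0000; interval -230.0000 ± 49.9198 = (-279.92, -180.08).

(-279.92, -180.08)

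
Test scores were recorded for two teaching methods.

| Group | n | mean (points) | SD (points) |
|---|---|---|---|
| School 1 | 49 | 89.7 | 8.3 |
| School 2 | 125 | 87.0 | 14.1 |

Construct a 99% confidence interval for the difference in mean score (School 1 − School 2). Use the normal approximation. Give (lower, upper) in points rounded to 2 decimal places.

(-1.76, 7.16)

Standard errors of each mean: 8.3/√49 = 1.1857 and 14.1/√125 = 1.2611.
SE(x̄₁ − x̄₂) = √(1.1857² + 1.2611²) = 1.7310 for independent samples with unequal variances.
With z* = 2.576, the margin is 2.576 × 1.7310 = 4.4591.
x̄₁ − x̄₂ = 89.7 − 87.0 = 2.7000; the interval is 2.7000 ± 4.4591 = (-1.76, 7.16).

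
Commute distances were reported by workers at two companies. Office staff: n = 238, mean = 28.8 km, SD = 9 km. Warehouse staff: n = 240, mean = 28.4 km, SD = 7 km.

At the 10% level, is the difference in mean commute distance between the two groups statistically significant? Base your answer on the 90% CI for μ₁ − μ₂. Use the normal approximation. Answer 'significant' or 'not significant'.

SE₁ = s₁/√n₁ = 9/√238 = 0.5834; SE₂ = 7/√240 = 0.4518.
Independent samples, unequal variances: SE_diff = √(SE₁² + SE₂²) = √(0.34035556 + 0.20412324) = 0.7379.
z* = 1.645, so margin of error = 1.645 × 0.7379 = 1.2138.
Difference in means = 28.8 − 28.4 = 0.4000.
0.4000 ± 1.2138 → (-0.8138, 1.6138).
The interval (-0.8138, 1.6138) contains 0, so the difference is not significant.

not significant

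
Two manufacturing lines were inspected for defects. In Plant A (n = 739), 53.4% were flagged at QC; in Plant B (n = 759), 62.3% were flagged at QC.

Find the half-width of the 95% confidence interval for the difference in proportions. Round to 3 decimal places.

0.050

Each SE is √(p̂(1−p̂)/n): √(0.5340·0.4660/739) = 0.01835 and √(0.6230·0.3770/759) = 0.01759.
SE(p̂₁ − p̂₂) = √(SE₁² + SE₂²) = √(0.0003367225 + 0.0003094081) = 0.02542, since the two samples are independent.
At 95% confidence z* = 1.960; margin = 1.960 × 0.02542 = 0.04982.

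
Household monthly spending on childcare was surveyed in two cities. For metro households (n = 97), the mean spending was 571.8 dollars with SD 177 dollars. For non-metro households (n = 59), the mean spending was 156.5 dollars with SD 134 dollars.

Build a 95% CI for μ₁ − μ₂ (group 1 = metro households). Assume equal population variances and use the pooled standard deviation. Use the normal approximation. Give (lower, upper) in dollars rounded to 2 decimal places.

(362.83, 467.77)

Pooled variance s_p² = [96·177² + 58·134²] / (97+59−2) = 26292.4156, so s_p = 162.1494.
SE_diff = s_p·√(1/n₁ + 1/n₂) = 162.1494·√(1/97 + 1/59) = 26.7711.
z* = 1.960; margin = 1.960 × 26.7711 = 52.4714.
Difference = 571.8 − 156.5 = 415.3000.
415.3000 ± 52.4714 → (362.83, 467.77).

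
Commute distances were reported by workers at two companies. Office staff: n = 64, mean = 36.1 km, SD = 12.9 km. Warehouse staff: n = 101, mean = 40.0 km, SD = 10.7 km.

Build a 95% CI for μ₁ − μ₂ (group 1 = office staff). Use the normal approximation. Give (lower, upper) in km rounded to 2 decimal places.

Standard errors of each mean: 12.9/√64 = 1.6125 and 10.7/√101 = 1.0647.
SE(x̄₁ − x̄₂) = √(1.6125² + 1.0647²) = 1.9323 for independent samples with unequal variances.
With z* = 1.960, the margin is 1.960 × 1.9323 = 3.7873.
x̄₁ − x̄₂ = 36.1 − 40.0 = -3.9000; the interval is -3.9000 ± 3.7873 = (-7.69, -0.11).

(-7.69, -0.11)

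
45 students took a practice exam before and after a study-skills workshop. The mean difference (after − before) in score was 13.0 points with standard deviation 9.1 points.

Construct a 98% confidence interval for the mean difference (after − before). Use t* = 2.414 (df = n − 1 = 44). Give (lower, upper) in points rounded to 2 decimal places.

(9.73, 16.27)

Paired design: SE = s_d/√n = 9.1/√45 = 1.3565.
t* = 2.414; margin of error = 2.414 × 1.3565 = 3.2746.
13.0 ± 3.2746 → (9.73, 16.27).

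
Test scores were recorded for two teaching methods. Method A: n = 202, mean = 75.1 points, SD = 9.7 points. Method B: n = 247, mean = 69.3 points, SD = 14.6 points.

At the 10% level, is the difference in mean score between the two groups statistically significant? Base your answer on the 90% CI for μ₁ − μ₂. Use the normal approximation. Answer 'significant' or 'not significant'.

Standard errors of each mean: 9.7/√202 = 0.6825 and 14.6/√247 = 0.9290.
SE(x̄₁ − x̄₂) = √(0.6825² + 0.9290²) = 1.1528 for independent samples with unequal variances.
With z* = 1.645, the margin is 1.645 × 1.1528 = 1.8964.
x̄₁ − x̄₂ = 75.1 − 69.3 = 5.8000; the interval is 5.8000 ± 1.8964 = (3.9036, 7.6964).
The interval (3.9036, 7.6964) does not contain 0, so the difference is significant.

significant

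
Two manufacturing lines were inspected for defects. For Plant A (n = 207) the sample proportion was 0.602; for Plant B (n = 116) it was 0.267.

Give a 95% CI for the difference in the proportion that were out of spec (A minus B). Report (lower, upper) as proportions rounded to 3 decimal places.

The two standard errors are √(0.6020×0.3980/207) = 0.03402 and √(0.2670×0.7330/116) = 0.04108.
Because the samples are independent, SE_diff = √(0.03402² + 0.04108²) = 0.05334.
Using z* = 1.960 for 95%, ME = 1.960 × 0.05334 = 0.10455.
p̂₁ − p̂₂ = 0.3350; interval 0.3350 ± 0.10455 gives (0.230, 0.440).

(0.230, 0.440)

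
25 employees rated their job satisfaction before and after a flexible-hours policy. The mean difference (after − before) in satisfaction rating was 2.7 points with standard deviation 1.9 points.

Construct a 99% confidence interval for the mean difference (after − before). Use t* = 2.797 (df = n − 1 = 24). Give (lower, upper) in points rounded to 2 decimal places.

This is a matched-pairs design, so SE = s_d/√n = 1.9/√25 = 0.3800.
Margin = 2.797 × 0.3800 = 1.0629; the interval is 2.7 ± 1.0629 = (1.64, 3.76).

(1.64, 3.76)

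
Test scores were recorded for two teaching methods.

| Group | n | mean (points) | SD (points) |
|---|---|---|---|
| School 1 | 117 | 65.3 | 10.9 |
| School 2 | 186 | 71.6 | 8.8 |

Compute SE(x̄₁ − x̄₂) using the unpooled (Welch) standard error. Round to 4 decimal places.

Standard errors of each mean: 10.9/√117 = 1.0077 and 8.8/√186 = 0.6452.
SE(x̄₁ − x̄₂) = √(1.0077² + 0.6452²) = 1.1966 for independent samples with unequal variances.

1.1966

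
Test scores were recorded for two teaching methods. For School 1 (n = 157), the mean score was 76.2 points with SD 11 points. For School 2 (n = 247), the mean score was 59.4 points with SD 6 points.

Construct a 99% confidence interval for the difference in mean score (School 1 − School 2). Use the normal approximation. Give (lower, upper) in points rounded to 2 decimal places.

(14.33, 19.27)

Standard errors of each mean: 11/√157 = 0.8779 and 6/√247 = 0.3818.
SE(x̄₁ − x̄₂) = √(0.8779² + 0.3818²) = 0.9573 for independent samples with unequal variances.
With z* = 2.576, the margin is 2.576 × 0.9573 = 2.4660.
x̄₁ − x̄₂ = 76.2 − 59.4 = 16.8000; the interval is 16.8000 ± 2.4660 = (14.33, 19.27).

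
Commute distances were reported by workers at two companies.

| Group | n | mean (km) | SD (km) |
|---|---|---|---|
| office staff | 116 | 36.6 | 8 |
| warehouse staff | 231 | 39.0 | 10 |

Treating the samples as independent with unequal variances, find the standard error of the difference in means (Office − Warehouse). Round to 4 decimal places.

0.9923

SE₁ = s₁/√n₁ = 8/√116 = 0.7428; SE₂ = 10/√231 = 0.6580.
Independent samples, unequal variances: SE_diff = √(SE₁² + SE₂²) = √(0.55175184 + 0.432964) = 0.9923.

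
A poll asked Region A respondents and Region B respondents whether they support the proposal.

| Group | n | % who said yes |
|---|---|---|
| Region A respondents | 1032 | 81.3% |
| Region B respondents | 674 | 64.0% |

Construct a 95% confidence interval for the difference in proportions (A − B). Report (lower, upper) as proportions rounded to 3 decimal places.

(0.130, 0.216)

SE₁ = √(p̂₁(1−p̂₁)/n₁) = √(0.8130·0.1870/1032) = 0.01214; SE₂ = √(0.6400·0.3600/674) = 0.01849.
Independent samples: SE of the difference = √(SE₁² + SE₂²) = √(0.0001473796 + 0.0003418801) = 0.02212.
z* for 95% confidence is 1.960, so the margin of error is 1.960 × 0.02212 = 0.04336.
Point estimate p̂₁ − p̂₂ = 0.8130 − 0.6400 = 0.1730.
0.1730 ± 0.04336 → (0.130, 0.216).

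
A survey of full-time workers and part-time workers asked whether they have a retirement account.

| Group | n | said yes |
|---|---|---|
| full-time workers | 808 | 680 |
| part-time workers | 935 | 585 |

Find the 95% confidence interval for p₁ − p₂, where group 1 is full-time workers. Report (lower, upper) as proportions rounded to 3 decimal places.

(0.176, 0.256)

First, p̂₁ = 680/808 = 0.8416; p̂₂ = 585/935 = 0.6257.
The two standard errors are √(0.8416×0.1584/808) = 0.01284 and √(0.6257×0.3743/935) = 0.01583.
Because the samples are independent, SE_diff = √(0.01284² + 0.01583²) = 0.02038.
Using z* = 1.960 for 95%, ME = 1.960 × 0.02038 = 0.03994.
p̂₁ − p̂₂ = 0.2159; interval 0.2159 ± 0.03994 gives (0.176, 0.256).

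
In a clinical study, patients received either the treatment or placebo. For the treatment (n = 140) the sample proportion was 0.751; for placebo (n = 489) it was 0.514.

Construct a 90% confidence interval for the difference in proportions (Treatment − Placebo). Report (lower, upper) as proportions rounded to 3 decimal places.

(0.166, 0.308)

SE₁ = √(p̂₁(1−p̂₁)/n₁) = √(0.7510·0.2490/140) = 0.03655; SE₂ = √(0.5140·0.4860/489) = 0.02260.
Independent samples: SE of the difference = √(SE₁² + SE₂²) = √(0.0013359025 + 0.00051076) = 0.04297.
z* for 90% confidence is 1.645, so the margin of error is 1.645 × 0.04297 = 0.07069.
Point estimate p̂₁ − p̂₂ = 0.7510 − 0.5140 = 0.2370.
0.2370 ± 0.07069 → (0.166, 0.308).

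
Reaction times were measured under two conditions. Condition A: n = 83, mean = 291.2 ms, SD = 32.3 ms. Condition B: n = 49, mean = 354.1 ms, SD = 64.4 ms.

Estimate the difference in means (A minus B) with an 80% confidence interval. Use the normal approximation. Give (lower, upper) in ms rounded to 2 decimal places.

SE₁ = s₁/√n₁ = 32.3/√83 = 3.5454; SE₂ = 64.4/√49 = 9.2000.
Independent samples, unequal variances: SE_diff = √(SE₁² + SE₂²) = √(12.56986116 + 84.64) = 9.8595.
z* = 1.282, so margin of error = 1.282 × 9.8595 = 12.6399.
Difference in means = 291.2 − 354.1 = -62.9000.
-62.9000 ± 12.6399 → (-75.54, -50.26).

(-75.54, -50.26)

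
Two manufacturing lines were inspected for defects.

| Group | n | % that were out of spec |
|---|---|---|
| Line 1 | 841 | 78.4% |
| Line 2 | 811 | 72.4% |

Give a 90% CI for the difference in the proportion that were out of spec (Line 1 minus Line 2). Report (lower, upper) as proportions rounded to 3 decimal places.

The two standard errors are √(0.7840×0.2160/841) = 0.01419 and √(0.7240×0.2760/811) = 0.01570.
Because the samples are independent, SE_diff = √(0.01419² + 0.01570²) = 0.02116.
Using z* = 1.645 for 90%, ME = 1.645 × 0.02116 = 0.03481.
p̂₁ − p̂₂ = 0.0600; interval 0.0600 ± 0.03481 gives (0.025, 0.095).

(0.025, 0.095)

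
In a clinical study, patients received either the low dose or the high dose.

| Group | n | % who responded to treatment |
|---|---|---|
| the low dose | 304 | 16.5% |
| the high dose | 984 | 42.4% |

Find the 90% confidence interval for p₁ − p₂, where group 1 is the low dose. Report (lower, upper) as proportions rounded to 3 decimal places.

Each SE is √(p̂(1−p̂)/n): √(0.1650·0.8350/304) = 0.02129 and √(0.4240·0.5760/984) = 0.01575.
SE(p̂₁ − p̂₂) = √(SE₁² + SE₂²) = √(0.0004532641 + 0.0002480625) = 0.02648, since the two samples are independent.
At 90% confidence z* = 1.645; margin = 1.645 × 0.02648 = 0.04356.
The difference is 0.1650 − 0.4240 = -0.2590, so the interval is -0.2590 ± 0.04356 = (-0.303, -0.215).

(-0.303, -0.215)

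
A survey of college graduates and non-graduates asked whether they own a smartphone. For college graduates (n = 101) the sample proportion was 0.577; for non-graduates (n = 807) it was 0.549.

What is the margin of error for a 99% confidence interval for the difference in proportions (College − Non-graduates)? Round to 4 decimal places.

0.1344

Each SE is √(p̂(1−p̂)/n): √(0.5770·0.4230/101) = 0.04916 and √(0.5490·0.4510/807) = 0.01752.
SE(p̂₁ − p̂₂) = √(SE₁² + SE₂²) = √(0.0024167056 + 0.0003069504) = 0.05219, since the two samples are independent.
At 99% confidence z* = 2.576; margin = 2.576 × 0.05219 = 0.13444.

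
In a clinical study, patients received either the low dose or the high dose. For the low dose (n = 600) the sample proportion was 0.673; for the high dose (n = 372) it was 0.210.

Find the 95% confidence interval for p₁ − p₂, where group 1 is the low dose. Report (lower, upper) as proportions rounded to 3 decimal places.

(0.407, 0.519)

Each SE is √(p̂(1−p̂)/n): √(0.6730·0.3270/600) = 0.01915 and √(0.2100·0.7900/372) = 0.02112.
SE(p̂₁ − p̂₂) = √(SE₁² + SE₂²) = √(0.0003667225 + 0.0004460544) = 0.02851, since the two samples are independent.
At 95% confidence z* = 1.960; margin = 1.960 × 0.02851 = 0.05588.
The difference is 0.6730 − 0.2100 = 0.4630, so the interval is 0.4630 ± 0.05588 = (0.407, 0.519).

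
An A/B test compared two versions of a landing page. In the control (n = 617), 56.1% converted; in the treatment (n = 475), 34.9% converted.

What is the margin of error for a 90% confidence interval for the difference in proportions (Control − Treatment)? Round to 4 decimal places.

0.0487

Each SE is √(p̂(1−p̂)/n): √(0.5610·0.4390/617) = 0.01998 and √(0.3490·0.6510/475) = 0.02187.
SE(p̂₁ − p̂₂) = √(SE₁² + SE₂²) = √(0.0003992004 + 0.0004782969) = 0.02962, since the two samples are independent.
At 90% confidence z* = 1.645; margin = 1.645 × 0.02962 = 0.04872.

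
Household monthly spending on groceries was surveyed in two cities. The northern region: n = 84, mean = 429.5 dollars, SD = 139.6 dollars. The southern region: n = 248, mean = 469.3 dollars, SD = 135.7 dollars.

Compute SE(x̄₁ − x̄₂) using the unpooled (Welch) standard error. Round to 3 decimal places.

Standard errors of each mean: 139.6/√84 = 15.2316 and 135.7/√248 = 8.6170.
SE(x̄₁ − x̄₂) = √(15.2316² + 8.6170²) = 17.5001 for independent samples with unequal variances.

17.500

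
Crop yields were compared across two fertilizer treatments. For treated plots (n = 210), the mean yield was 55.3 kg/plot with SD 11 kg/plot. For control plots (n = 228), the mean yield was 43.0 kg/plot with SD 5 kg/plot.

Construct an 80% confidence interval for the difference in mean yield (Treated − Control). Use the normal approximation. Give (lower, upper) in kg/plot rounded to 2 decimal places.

SE₁ = s₁/√n₁ = 11/√210 = 0.7591; SE₂ = 5/√228 = 0.3311.
Independent samples, unequal variances: SE_diff = √(SE₁² + SE₂²) = √(0.57623281 + 0.10962721) = 0.8282.
z* = 1.282, so margin of error = 1.282 × 0.8282 = 1.0618.
Difference in means = 55.3 − 43.0 = 12.3000.
12.3000 ± 1.0618 → (11.24, 13.36).

(11.24, 13.36)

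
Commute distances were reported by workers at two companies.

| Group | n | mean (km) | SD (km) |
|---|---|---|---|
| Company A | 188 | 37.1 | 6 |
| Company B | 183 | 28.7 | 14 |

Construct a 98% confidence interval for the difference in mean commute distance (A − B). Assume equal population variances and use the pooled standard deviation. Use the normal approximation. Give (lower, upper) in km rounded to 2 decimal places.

s_p = √[((n₁−1)s₁² + (n₂−1)s₂²)/(n₁+n₂−2)] = √[(187·6² + 182·14²)/369] = 10.7199.
SE = 10.7199·√(1/188 + 1/183) = 1.1132.
With z* = 2.326, margin = 2.326 × 1.1132 = 2.5893.
x̄₁ − x̄₂ = 37.1 − 28.7 = 8.4000; interval 8.4000 ± 2.5893 = (5.81, 10.99).

(5.81, 10.99)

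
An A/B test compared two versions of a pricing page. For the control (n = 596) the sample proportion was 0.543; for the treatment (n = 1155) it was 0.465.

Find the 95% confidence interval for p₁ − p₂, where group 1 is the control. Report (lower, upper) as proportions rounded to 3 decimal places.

(0.029, 0.127)

Each SE is √(p̂(1−p̂)/n): √(0.5430·0.4570/596) = 0.02040 and √(0.4650·0.5350/1155) = 0.01468.
SE(p̂₁ − p̂₂) = √(SE₁² + SE₂²) = √(0.00041616 + 0.0002155024) = 0.02513, since the two samples are independent.
At 95% confidence z* = 1.960; margin = 1.960 × 0.02513 = 0.04925.
The difference is 0.5430 − 0.4650 = 0.0780, so the interval is 0.0780 ± 0.04925 = (0.029, 0.127).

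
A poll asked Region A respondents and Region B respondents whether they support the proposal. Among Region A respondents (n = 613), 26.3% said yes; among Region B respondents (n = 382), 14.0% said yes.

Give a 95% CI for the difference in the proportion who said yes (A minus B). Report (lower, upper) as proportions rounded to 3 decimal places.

The two standard errors are √(0.2630×0.7370/613) = 0.01778 and √(0.1400×0.8600/382) = 0.01775.
Because the samples are independent, SE_diff = √(0.01778² + 0.01775²) = 0.02512.
Using z* = 1.960 for 95%, ME = 1.960 × 0.02512 = 0.04924.
p̂₁ − p̂₂ = 0.1230; interval 0.1230 ± 0.04924 gives (0.074, 0.172).

(0.074, 0.172)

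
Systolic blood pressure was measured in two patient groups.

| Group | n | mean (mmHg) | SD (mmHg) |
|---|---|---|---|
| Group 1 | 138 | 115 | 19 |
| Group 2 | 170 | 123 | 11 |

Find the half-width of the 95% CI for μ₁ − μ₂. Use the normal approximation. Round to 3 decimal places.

3.575

SE₁ = s₁/√n₁ = 19/√138 = 1.6174; SE₂ = 11/√170 = 0.8437.
Independent samples, unequal variances: SE_diff = √(SE₁² + SE₂²) = √(2.61598276 + 0.71182969) = 1.8242.
z* = 1.960, so margin of error = 1.960 × 1.8242 = 3.5754.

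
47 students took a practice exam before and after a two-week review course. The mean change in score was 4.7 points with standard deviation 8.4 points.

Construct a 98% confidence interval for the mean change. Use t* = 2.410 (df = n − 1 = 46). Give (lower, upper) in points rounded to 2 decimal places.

This is a matched-pairs design, so SE = s_d/√n = 8.4/√47 = 1.2253.
Margin = 2.410 × 1.2253 = 2.9530; the interval is 4.7 ± 2.9530 = (1.75, 7.65).

(1.75, 7.65)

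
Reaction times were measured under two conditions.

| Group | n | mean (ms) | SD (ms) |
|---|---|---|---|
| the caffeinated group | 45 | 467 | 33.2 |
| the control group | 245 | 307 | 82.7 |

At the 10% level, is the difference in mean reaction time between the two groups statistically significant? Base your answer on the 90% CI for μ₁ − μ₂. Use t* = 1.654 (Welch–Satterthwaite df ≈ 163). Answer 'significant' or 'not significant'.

Per-group SEs: s₁/√n₁ = 33.2/√45 = 4.9492, s₂/√n₂ = 82.7/√245 = 5.2835.
Unpooled SE of the difference: √(24.49458064 + 27.91537225) = 7.2395.
Margin of error = t* · SE = 1.654 × 7.2395 = 11.9741.
x̄₁ − x̄₂ = 467 − 307 = 160.0000.
CI: 160.0000 ± 11.9741 = (148.0259, 171.9741).
The interval (148.0259, 171.9741) does not contain 0, so the difference is significant.

significant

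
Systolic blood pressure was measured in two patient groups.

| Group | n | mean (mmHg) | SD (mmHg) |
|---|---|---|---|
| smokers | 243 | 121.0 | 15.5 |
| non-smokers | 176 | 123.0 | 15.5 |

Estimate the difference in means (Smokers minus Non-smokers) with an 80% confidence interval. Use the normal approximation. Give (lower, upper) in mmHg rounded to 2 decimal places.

SE₁ = s₁/√n₁ = 15.5/√243 = 0.9943; SE₂ = 15.5/√176 = 1.1684.
Independent samples, unequal variances: SE_diff = √(SE₁² + SE₂²) = √(0.98863249 + 1.36515856) = 1.5342.
z* = 1.282, so margin of error = 1.282 × 1.5342 = 1.9668.
Difference in means = 121.0 − 123.0 = -2.0000.
-2.0000 ± 1.9668 → (-3.97, -0.03).

(-3.97, -0.03)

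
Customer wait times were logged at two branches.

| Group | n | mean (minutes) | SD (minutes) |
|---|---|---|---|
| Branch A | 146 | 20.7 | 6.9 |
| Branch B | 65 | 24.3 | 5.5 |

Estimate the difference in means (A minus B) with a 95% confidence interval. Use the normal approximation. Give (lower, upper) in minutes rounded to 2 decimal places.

SE₁ = s₁/√n₁ = 6.9/√146 = 0.5710; SE₂ = 5.5/√65 = 0.6822.
Independent samples, unequal variances: SE_diff = √(SE₁² + SE₂²) = √(0.326041 + 0.46539684) = 0.8896.
z* = 1.960, so margin of error = 1.960 × 0.8896 = 1.7436.
Difference in means = 20.7 − 24.3 = -3.6000.
-3.6000 ± 1.7436 → (-5.34, -1.86).

(-5.34, -1.86)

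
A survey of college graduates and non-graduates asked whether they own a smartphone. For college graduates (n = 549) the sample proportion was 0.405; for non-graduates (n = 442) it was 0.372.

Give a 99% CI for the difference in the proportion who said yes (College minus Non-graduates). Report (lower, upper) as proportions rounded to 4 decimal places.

Each SE is √(p̂(1−p̂)/n): √(0.4050·0.5950/549) = 0.02095 and √(0.3720·0.6280/442) = 0.02299.
SE(p̂₁ − p̂₂) = √(SE₁² + SE₂²) = √(0.0004389025 + 0.0005285401) = 0.03110, since the two samples are independent.
At 99% confidence z* = 2.576; margin = 2.576 × 0.03110 = 0.08011.
The difference is 0.4050 − 0.3720 = 0.0330, so the interval is 0.0330 ± 0.08011 = (-0.0471, 0.1131).

(-0.0471, 0.1131)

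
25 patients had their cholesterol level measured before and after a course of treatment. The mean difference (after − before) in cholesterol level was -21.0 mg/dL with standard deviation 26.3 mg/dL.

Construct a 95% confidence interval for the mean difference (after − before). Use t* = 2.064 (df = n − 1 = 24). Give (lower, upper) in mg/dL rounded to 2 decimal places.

(-31.86, -10.14)

This is a matched-pairs design, so SE = s_d/√n = 26.3/√25 = 5.2600.
Margin = 2.064 × 5.2600 = 10.8566; the interval is -21.0 ± 10.8566 = (-31.86, -10.14).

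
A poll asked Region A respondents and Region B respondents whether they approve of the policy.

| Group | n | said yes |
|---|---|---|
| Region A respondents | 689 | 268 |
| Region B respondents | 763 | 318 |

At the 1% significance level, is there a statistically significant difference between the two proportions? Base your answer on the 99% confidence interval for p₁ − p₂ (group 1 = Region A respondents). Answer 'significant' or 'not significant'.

Sample proportions: 268/689 = 0.3890, 318/763 = 0.4168.
Each SE is √(p̂(1−p̂)/n): √(0.3890·0.6110/689) = 0.01857 and √(0.4168·0.5832/763) = 0.01785.
SE(p̂₁ − p̂₂) = √(SE₁² + SE₂²) = √(0.0003448449 + 0.0003186225) = 0.02576, since the two samples are independent.
At 99% confidence z* = 2.576; margin = 2.576 × 0.02576 = 0.06636.
The difference is 0.3890 − 0.4168 = -0.0278, so the interval is -0.0278 ± 0.06636 = (-0.09416, 0.03856).
The interval (-0.09416, 0.03856) contains 0, so the difference is not significant.

not significant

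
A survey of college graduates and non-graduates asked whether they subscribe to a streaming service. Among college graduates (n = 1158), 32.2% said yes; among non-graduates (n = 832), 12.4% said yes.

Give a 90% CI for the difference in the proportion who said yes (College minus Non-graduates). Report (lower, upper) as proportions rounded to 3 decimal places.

(0.169, 0.227)

Each SE is √(p̂(1−p̂)/n): √(0.3220·0.6780/1158) = 0.01373 and √(0.1240·0.8760/832) = 0.01143.
SE(p̂₁ − p̂₂) = √(SE₁² + SE₂²) = √(0.0001885129 + 0.0001306449) = 0.01786, since the two samples are independent.
At 90% confidence z* = 1.645; margin = 1.645 × 0.01786 = 0.02938.
The difference is 0.3220 − 0.1240 = 0.1980, so the interval is 0.1980 ± 0.02938 = (0.169, 0.227).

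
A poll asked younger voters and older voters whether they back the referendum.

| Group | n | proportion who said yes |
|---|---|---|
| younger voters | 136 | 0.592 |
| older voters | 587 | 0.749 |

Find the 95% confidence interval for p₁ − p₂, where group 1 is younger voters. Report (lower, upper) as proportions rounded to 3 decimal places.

The two standard errors are √(0.5920×0.4080/136) = 0.04214 and √(0.7490×0.2510/587) = 0.01790.
Because the samples are independent, SE_diff = √(0.04214² + 0.01790²) = 0.04578.
Using z* = 1.960 for 95%, ME = 1.960 × 0.04578 = 0.08973.
p̂₁ − p̂₂ = -0.1570; interval -0.1570 ± 0.08973 gives (-0.247, -0.067).

(-0.247, -0.067)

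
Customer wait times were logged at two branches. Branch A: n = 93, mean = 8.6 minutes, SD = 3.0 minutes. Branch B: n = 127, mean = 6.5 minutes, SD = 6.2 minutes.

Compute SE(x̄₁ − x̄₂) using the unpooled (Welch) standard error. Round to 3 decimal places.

Standard errors of each mean: 3.0/√93 = 0.3111 and 6.2/√127 = 0.5502.
SE(x̄₁ − x̄₂) = √(0.3111² + 0.5502²) = 0.6321 for independent samples with unequal variances.

0.632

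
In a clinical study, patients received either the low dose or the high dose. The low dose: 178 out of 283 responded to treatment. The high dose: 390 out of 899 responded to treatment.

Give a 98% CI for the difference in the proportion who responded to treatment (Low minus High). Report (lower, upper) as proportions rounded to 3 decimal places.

First, p̂₁ = 178/283 = 0.6290; p̂₂ = 390/899 = 0.4338.
The two standard errors are √(0.6290×0.3710/283) = 0.02872 and √(0.4338×0.5662/899) = 0.01653.
Because the samples are independent, SE_diff = √(0.02872² + 0.01653²) = 0.03314.
Using z* = 2.326 for 98%, ME = 2.326 × 0.03314 = 0.07708.
p̂₁ − p̂₂ = 0.1952; interval 0.1952 ± 0.07708 gives (0.118, 0.272).

(0.118, 0.272)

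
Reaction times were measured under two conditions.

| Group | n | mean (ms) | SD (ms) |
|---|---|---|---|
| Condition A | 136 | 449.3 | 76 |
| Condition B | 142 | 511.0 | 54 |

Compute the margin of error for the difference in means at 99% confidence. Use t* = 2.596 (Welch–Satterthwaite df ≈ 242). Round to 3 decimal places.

SE₁ = s₁/√n₁ = 76/√136 = 6.5169; SE₂ = 54/√142 = 4.5316.
Independent samples, unequal variances: SE_diff = √(SE₁² + SE₂²) = √(42.46998561 + 20.53539856) = 7.9376.
t* = 2.596, so margin of error = 2.596 × 7.9376 = 20.6060.

20.606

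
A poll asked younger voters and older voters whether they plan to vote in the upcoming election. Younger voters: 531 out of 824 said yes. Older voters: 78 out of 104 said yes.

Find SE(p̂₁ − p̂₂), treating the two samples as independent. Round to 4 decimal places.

p̂₁ = 531/824 = 0.6444 and p̂₂ = 78/104 = 0.7500.
SE₁ = √(p̂₁(1−p̂₁)/n₁) = √(0.6444·0.3556/824) = 0.01668; SE₂ = √(0.7500·0.2500/104) = 0.04246.
Independent samples: SE of the difference = √(SE₁² + SE₂²) = √(0.0002782224 + 0.0018028516) = 0.04562.

0.0456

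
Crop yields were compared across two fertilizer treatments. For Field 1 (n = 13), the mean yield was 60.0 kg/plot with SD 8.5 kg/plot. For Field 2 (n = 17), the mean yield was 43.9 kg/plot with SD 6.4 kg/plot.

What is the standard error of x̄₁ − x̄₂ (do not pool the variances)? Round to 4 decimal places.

Standard errors of each mean: 8.5/√13 = 2.3575 and 6.4/√17 = 1.5522.
SE(x̄₁ − x̄₂) = √(2.3575² + 1.5522²) = 2.8226 for independent samples with unequal variances.

2.8226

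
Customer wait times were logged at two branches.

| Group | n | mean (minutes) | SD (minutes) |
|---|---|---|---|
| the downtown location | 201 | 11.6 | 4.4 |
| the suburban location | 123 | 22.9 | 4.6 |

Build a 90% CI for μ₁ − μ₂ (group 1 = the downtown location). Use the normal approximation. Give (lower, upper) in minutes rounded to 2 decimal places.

SE₁ = s₁/√n₁ = 4.4/√201 = 0.3104; SE₂ = 4.6/√123 = 0.4148.
Independent samples, unequal variances: SE_diff = √(SE₁² + SE₂²) = √(0.09634816 + 0.17205904) = 0.5181.
z* = 1.645, so margin of error = 1.645 × 0.5181 = 0.8523.
Difference in means = 11.6 − 22.9 = -11.3000.
-11.3000 ± 0.8523 → (-12.15, -10.45).

(-12.15, -10.45)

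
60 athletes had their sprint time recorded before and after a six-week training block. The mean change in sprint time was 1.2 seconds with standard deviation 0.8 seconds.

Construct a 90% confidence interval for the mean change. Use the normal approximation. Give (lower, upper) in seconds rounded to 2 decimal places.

Paired design: SE = s_d/√n = 0.8/√60 = 0.1033.
z* = 1.645; margin of error = 1.645 × 0.1033 = 0.1699.
1.2 ± 0.1699 → (1.03, 1.37).

(1.03, 1.37)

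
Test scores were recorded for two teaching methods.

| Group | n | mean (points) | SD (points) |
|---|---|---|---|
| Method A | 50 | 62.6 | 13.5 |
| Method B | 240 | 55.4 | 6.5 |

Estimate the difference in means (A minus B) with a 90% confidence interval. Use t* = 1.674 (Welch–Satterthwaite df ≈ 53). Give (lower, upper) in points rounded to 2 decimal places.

(3.93, 10.47)

SE₁ = s₁/√n₁ = 13.5/√50 = 1.9092; SE₂ = 6.5/√240 = 0.4196.
Independent samples, unequal variances: SE_diff = √(SE₁² + SE₂²) = √(3.64504464 + 0.17606416) = 1.9548.
t* = 1.674, so margin of error = 1.674 × 1.9548 = 3.2723.
Difference in means = 62.6 − 55.4 = 7.2000.
7.2000 ± 3.2723 → (3.93, 10.47).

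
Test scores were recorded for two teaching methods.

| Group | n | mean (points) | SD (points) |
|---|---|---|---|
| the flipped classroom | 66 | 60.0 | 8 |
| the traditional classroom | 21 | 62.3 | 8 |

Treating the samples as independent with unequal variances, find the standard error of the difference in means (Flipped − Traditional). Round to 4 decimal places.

2.0043

Per-group SEs: s₁/√n₁ = 8/√66 = 0.9847, s₂/√n₂ = 8/√21 = 1.7457.
Unpooled SE of the difference: √(0.96963409 + 3.04746849) = 2.0043.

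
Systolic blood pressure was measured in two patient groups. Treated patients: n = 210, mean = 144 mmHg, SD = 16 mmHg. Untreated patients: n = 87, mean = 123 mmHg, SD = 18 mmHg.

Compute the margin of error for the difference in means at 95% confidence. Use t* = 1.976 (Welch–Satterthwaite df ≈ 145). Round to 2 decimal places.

4.39

SE₁ = s₁/√n₁ = 16/√210 = 1.1041; SE₂ = 18/√87 = 1.9298.
Independent samples, unequal variances: SE_diff = √(SE₁² + SE₂²) = √(1.21903681 + 3.72412804) = 2.2233.
t* = 1.976, so margin of error = 1.976 × 2.2233 = 4.3932.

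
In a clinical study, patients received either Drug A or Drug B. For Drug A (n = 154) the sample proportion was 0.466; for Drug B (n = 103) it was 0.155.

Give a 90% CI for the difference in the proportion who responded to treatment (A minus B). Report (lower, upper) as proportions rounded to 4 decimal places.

(0.2226, 0.3994)

The two standard errors are √(0.4660×0.5340/154) = 0.04020 and √(0.1550×0.8450/103) = 0.03566.
Because the samples are independent, SE_diff = √(0.04020² + 0.03566²) = 0.05374.
Using z* = 1.645 for 90%, ME = 1.645 × 0.05374 = 0.08840.
p̂₁ − p̂₂ = 0.3110; interval 0.3110 ± 0.08840 gives (0.2226, 0.3994).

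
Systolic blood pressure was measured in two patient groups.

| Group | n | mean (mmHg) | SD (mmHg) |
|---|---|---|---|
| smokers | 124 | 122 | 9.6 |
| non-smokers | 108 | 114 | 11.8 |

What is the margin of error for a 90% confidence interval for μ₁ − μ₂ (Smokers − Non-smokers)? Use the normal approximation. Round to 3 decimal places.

2.345

Per-group SEs: s₁/√n₁ = 9.6/√124 = 0.8621, s₂/√n₂ = 11.8/√108 = 1.1355.
Unpooled SE of the difference: √(0.74321641 + 1.28936025) = 1.4257.
Margin of error = z* · SE = 1.645 × 1.4257 = 2.3453.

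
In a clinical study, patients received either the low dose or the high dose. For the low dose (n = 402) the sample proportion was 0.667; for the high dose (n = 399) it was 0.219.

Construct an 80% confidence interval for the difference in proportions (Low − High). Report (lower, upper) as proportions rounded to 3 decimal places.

The two standard errors are √(0.6670×0.3330/402) = 0.02351 and √(0.2190×0.7810/399) = 0.02070.
Because the samples are independent, SE_diff = √(0.02351² + 0.02070²) = 0.03132.
Using z* = 1.282 for 80%, ME = 1.282 × 0.03132 = 0.04015.
p̂₁ − p̂₂ = 0.4480; interval 0.4480 ± 0.04015 gives (0.408, 0.488).

(0.408, 0.488)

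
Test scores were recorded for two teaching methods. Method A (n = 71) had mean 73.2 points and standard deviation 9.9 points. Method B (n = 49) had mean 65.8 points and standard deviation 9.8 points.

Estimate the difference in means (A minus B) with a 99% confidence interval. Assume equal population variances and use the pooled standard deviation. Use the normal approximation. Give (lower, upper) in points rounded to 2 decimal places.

(2.68, 12.12)

s_p = √[((n₁−1)s₁² + (n₂−1)s₂²)/(n₁+n₂−2)] = √[(70·9.9² + 48·9.8²)/118] = 9.8594.
SE = 9.8594·√(1/71 + 1/49) = 1.8311.
With z* = 2.576, margin = 2.576 × 1.8311 = 4.7169.
x̄₁ − x̄₂ = 73.2 − 65.8 = 7.4000; interval 7.4000 ± 4.7169 = (2.68, 12.12).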